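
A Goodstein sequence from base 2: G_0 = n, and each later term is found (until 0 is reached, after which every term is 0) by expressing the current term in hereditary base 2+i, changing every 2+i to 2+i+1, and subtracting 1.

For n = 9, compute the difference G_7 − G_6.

1111930522

base 2: 9 = 2^(2 + 1) + 1; at 3: 3^(3 + 1) + 1 = 82; next = 81
base 3: 81 = 3^(3 + 1); at 4: 4^(4 + 1) = 1024; next = 1023
base 4: 1023 = 3·4^4 + 3·4^3 + 3·4^2 + 3·4 + 3; at 5: 3·5^5 + 3·5^3 + 3·5^2 + 3·5 + 3 = 9843; next = 9842
base 5: 9842 = 3·5^5 + 3·5^3 + 3·5^2 + 3·5 + 2; at 6: 3·6^6 + 3·6^3 + 3·6^2 + 3·6 + 2 = 140744; next = 140743
base 6: 140743 = 3·6^6 + 3·6^3 + 3·6^2 + 3·6 + 1; at 7: 3·7^7 + 3·7^3 + 3·7^2 + 3·7 + 1 = 2471827; next = 2471826
base 7: 2471826 = 3·7^7 + 3·7^3 + 3·7^2 + 3·7; at 8: 3·8^8 + 3·8^3 + 3·8^2 + 3·8 = 50333400; next = 50333399
base 8: 50333399 = 3·8^8 + 3·8^3 + 3·8^2 + 2·8 + 7; at 9: 3·9^9 + 3·9^3 + 3·9^2 + 2·9 + 7 = 1162263922; next = 1162263921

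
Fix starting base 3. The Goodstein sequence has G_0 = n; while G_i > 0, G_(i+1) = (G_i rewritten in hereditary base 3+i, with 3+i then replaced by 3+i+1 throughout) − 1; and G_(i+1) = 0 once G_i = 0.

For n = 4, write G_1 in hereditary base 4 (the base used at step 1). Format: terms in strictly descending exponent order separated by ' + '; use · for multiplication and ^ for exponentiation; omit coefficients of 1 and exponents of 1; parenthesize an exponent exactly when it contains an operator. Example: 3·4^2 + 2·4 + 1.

4

G_0 = 4. HB_3(4) = 3 + 1. Bump = 5. G_1 = 4.
G_1 = 4. HB_4(4) = 4. Bump = 5. G_2 = 4.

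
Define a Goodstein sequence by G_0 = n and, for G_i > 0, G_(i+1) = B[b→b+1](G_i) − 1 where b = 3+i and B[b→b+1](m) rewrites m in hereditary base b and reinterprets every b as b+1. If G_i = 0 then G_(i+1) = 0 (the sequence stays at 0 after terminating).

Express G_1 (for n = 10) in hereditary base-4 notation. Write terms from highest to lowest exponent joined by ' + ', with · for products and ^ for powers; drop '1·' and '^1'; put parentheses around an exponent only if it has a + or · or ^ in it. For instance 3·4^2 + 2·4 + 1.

G_0=10  [base 3] 3^2 + 1  →[3↦4]→  4^2 + 1 = 17  −1 ⇒ G_1=16
G_1=16  [base 4] 4^2  →[4↦5]→  5^2 = 25  −1 ⇒ G_2=24

4^2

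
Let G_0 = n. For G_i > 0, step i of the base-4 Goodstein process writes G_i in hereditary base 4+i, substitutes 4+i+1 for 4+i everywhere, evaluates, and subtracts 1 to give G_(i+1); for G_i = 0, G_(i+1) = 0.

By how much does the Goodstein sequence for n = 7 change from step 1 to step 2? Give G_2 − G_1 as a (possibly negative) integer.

0

step 0: 7 = 4 + 3; sub 5 for 4: 5 + 3; = 8; G_1 = 8−1 = 7
step 1: 7 = 5 + 2; sub 6 for 5: 6 + 2; = 8; G_2 = 8−1 = 7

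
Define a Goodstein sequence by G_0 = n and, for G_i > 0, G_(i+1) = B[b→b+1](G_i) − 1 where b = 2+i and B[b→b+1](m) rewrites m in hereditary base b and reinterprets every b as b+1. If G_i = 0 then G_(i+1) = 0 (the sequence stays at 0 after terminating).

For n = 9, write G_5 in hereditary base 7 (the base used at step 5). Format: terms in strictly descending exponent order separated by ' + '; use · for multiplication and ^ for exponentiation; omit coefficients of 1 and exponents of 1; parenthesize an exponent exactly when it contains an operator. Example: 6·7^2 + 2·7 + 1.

[0] 9 ≡ 2^(2 + 1) + 1 (base 2). Lift 3: 82. −1: 81.
[1] 81 ≡ 3^(3 + 1) (base 3). Lift 4: 1024. −1: 1023.
[2] 1023 ≡ 3·4^4 + 3·4^3 + 3·4^2 + 3·4 + 3 (base 4). Lift 5: 9843. −1: 9842.
[3] 9842 ≡ 3·5^5 + 3·5^3 + 3·5^2 + 3·5 + 2 (base 5). Lift 6: 140744. −1: 140743.
[4] 140743 ≡ 3·6^6 + 3·6^3 + 3·6^2 + 3·6 + 1 (base 6). Lift 7: 2471827. −1: 2471826.

3·7^7 + 3·7^3 + 3·7^2 + 3·7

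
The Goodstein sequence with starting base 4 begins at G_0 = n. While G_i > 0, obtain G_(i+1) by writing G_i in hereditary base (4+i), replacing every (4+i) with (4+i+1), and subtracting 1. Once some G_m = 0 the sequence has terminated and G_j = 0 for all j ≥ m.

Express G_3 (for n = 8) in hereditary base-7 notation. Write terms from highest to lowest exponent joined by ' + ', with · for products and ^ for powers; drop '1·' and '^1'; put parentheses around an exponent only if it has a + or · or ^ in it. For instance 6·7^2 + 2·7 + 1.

8 —HB4→ 2·4 —bump→ 2·5 = 10 —(−1)→ 9
9 —HB5→ 5 + 4 —bump→ 6 + 4 = 10 —(−1)→ 9
9 —HB6→ 6 + 3 —bump→ 7 + 3 = 10 —(−1)→ 9
9 —HB7→ 7 + 2 —bump→ 8 + 2 = 10 —(−1)→ 9

7 + 2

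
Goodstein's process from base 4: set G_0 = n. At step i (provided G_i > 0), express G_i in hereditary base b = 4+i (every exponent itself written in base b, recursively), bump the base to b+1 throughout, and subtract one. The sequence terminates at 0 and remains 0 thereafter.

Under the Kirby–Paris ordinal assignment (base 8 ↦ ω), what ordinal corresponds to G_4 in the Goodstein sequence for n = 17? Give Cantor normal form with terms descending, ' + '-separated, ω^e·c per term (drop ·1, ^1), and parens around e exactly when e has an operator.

base 4: 17 = 4^2 + 1; at 5: 5^2 + 1 = 26; next = 25
base 5: 25 = 5^2; at 6: 6^2 = 36; next = 35
base 6: 35 = 5·6 + 5; at 7: 5·7 + 5 = 40; next = 39
base 7: 39 = 5·7 + 4; at 8: 5·8 + 4 = 44; next = 43
base 8: 43 = 5·8 + 3; at 9: 5·9 + 3 = 48; next = 47

ω·5 + 3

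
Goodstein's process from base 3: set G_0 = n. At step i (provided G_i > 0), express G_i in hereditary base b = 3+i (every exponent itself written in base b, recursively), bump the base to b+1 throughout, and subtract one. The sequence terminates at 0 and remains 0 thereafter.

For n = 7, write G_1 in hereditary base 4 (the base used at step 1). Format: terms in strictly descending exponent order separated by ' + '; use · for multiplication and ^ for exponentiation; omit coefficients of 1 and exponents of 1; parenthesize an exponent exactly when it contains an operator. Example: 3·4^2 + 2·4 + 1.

2·4

base 3: 7 = 2·3 + 1; at 4: 2·4 + 1 = 9; next = 8
base 4: 8 = 2·4; at 5: 2·5 = 10; next = 9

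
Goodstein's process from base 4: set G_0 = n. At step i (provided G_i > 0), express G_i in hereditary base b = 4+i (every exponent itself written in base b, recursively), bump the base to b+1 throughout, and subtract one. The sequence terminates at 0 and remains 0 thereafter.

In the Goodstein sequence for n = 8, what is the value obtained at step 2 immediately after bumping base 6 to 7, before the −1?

[0] 8 ≡ 2·4 (base 4). Lift 5: 10. −1: 9.
[1] 9 ≡ 5 + 4 (base 5). Lift 6: 10. −1: 9.
[2] 9 ≡ 6 + 3 (base 6). Lift 7: 10. −1: 9.

10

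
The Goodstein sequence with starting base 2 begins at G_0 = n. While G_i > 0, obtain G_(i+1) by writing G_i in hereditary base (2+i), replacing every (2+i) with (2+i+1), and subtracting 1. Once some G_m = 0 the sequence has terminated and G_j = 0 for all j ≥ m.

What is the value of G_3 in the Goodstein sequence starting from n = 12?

step 0: 12 = 2^(2 + 1) + 2^2; sub 3 for 2: 3^(3 + 1) + 3^3; = 108; G_1 = 108−1 = 107
step 1: 107 = 3^(3 + 1) + 2·3^2 + 2·3 + 2; sub 4 for 3: 4^(4 + 1) + 2·4^2 + 2·4 + 2; = 1066; G_2 = 1066−1 = 1065
step 2: 1065 = 4^(4 + 1) + 2·4^2 + 2·4 + 1; sub 5 for 4: 5^(5 + 1) + 2·5^2 + 2·5 + 1; = 15686; G_3 = 15686−1 = 15685

15685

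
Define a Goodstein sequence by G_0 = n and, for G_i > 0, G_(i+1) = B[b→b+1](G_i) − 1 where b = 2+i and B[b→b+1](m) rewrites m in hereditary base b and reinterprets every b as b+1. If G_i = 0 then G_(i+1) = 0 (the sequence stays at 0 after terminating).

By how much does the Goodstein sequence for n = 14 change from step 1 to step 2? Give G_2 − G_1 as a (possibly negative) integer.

1171

i=0: 14 = 2^(2 + 1) + 2^2 + 2 (b=2); 2→3: 3^(3 + 1) + 3^3 + 3 = 111; 111−1 = 110
i=1: 110 = 3^(3 + 1) + 3^3 + 2 (b=3); 3→4: 4^(4 + 1) + 4^4 + 2 = 1282; 1282−1 = 1281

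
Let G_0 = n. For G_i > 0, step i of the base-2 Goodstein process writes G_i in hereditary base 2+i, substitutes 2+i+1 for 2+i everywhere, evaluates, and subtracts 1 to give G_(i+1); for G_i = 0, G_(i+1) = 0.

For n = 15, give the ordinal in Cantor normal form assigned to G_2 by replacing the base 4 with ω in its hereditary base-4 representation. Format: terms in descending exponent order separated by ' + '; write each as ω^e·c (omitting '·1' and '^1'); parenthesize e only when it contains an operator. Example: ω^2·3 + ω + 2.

(0) 15|_2 = 2^(2 + 1) + 2^2 + 2 + 1 ↦ 3^(3 + 1) + 3^3 + 3 + 1|_3 = 112 ⇒ 111
(1) 111|_3 = 3^(3 + 1) + 3^3 + 3 ↦ 4^(4 + 1) + 4^4 + 4|_4 = 1284 ⇒ 1283
(2) 1283|_4 = 4^(4 + 1) + 4^4 + 3 ↦ 5^(5 + 1) + 5^5 + 3|_5 = 18753 ⇒ 18752

ω^(ω + 1) + ω^ω + 3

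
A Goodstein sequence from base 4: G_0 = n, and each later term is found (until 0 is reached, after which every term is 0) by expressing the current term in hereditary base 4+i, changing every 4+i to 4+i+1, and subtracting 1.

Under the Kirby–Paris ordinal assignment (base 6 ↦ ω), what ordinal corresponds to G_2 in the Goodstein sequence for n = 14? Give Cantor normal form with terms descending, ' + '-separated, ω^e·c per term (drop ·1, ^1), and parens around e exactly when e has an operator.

ω·3

i=0: 14 = 3·4 + 2 (b=4); 4→5: 3·5 + 2 = 17; 17−1 = 16
i=1: 16 = 3·5 + 1 (b=5); 5→6: 3·6 + 1 = 19; 19−1 = 18
i=2: 18 = 3·6 (b=6); 6→7: 3·7 = 21; 21−1 = 20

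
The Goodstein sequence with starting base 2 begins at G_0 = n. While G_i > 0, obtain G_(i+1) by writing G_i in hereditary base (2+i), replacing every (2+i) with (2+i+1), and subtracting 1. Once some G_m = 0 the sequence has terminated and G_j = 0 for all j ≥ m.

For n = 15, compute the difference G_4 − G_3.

15 —HB2→ 2^(2 + 1) + 2^2 + 2 + 1 —bump→ 3^(3 + 1) + 3^3 + 3 + 1 = 112 —(−1)→ 111
111 —HB3→ 3^(3 + 1) + 3^3 + 3 —bump→ 4^(4 + 1) + 4^4 + 4 = 1284 —(−1)→ 1283
1283 —HB4→ 4^(4 + 1) + 4^4 + 3 —bump→ 5^(5 + 1) + 5^5 + 3 = 18753 —(−1)→ 18752
18752 —HB5→ 5^(5 + 1) + 5^5 + 2 —bump→ 6^(6 + 1) + 6^6 + 2 = 326594 —(−1)→ 326593

307841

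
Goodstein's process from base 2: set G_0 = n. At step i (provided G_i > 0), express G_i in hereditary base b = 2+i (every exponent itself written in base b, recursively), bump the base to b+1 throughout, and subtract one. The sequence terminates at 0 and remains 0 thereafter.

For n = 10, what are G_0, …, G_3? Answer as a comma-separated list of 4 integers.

step 0: 10 = 2^(2 + 1) + 2; sub 3 for 2: 3^(3 + 1) + 3; = 84; G_1 = 84−1 = 83
step 1: 83 = 3^(3 + 1) + 2; sub 4 for 3: 4^(4 + 1) + 2; = 1026; G_2 = 1026−1 = 1025
step 2: 1025 = 4^(4 + 1) + 1; sub 5 for 4: 5^(5 + 1) + 1; = 15626; G_3 = 15626−1 = 15625

10, 83, 1025, 15625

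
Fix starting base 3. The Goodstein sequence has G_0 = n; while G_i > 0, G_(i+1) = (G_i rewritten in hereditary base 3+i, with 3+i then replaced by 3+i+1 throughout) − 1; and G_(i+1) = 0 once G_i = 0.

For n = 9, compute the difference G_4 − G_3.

9 —HB3→ 3^2 —bump→ 4^2 = 16 —(−1)→ 15
15 —HB4→ 3·4 + 3 —bump→ 3·5 + 3 = 18 —(−1)→ 17
17 —HB5→ 3·5 + 2 —bump→ 3·6 + 2 = 20 —(−1)→ 19
19 —HB6→ 3·6 + 1 —bump→ 3·7 + 1 = 22 —(−1)→ 21

2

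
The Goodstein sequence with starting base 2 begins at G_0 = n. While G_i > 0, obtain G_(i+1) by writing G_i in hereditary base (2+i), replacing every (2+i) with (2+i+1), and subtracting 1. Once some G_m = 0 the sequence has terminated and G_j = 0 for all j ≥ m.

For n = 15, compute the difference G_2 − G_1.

step 0: 15 = 2^(2 + 1) + 2^2 + 2 + 1; sub 3 for 2: 3^(3 + 1) + 3^3 + 3 + 1; = 112; G_1 = 112−1 = 111
step 1: 111 = 3^(3 + 1) + 3^3 + 3; sub 4 for 3: 4^(4 + 1) + 4^4 + 4; = 1284; G_2 = 1284−1 = 1283

1172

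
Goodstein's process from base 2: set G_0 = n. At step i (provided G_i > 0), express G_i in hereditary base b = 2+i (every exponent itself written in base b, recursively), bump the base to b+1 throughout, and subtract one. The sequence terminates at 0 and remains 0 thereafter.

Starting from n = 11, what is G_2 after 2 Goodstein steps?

base 2: 11 = 2^(2 + 1) + 2 + 1; at 3: 3^(3 + 1) + 3 + 1 = 85; next = 84
base 3: 84 = 3^(3 + 1) + 3; at 4: 4^(4 + 1) + 4 = 1028; next = 1027
base 4: 1027 = 4^(4 + 1) + 3; at 5: 5^(5 + 1) + 3 = 15628; next = 15627

1027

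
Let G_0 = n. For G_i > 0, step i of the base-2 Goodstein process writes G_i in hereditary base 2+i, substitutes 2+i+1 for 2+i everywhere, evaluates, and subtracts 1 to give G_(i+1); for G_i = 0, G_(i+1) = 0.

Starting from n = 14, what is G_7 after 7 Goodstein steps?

3487116548

(0) 14|_2 = 2^(2 + 1) + 2^2 + 2 ↦ 3^(3 + 1) + 3^3 + 3|_3 = 111 ⇒ 110
(1) 110|_3 = 3^(3 + 1) + 3^3 + 2 ↦ 4^(4 + 1) + 4^4 + 2|_4 = 1282 ⇒ 1281
(2) 1281|_4 = 4^(4 + 1) + 4^4 + 1 ↦ 5^(5 + 1) + 5^5 + 1|_5 = 18751 ⇒ 18750
(3) 18750|_5 = 5^(5 + 1) + 5^5 ↦ 6^(6 + 1) + 6^6|_6 = 326592 ⇒ 326591
(4) 326591|_6 = 6^(6 + 1) + 5·6^5 + 5·6^4 + 5·6^3 + 5·6^2 + 5·6 + 5 ↦ 7^(7 + 1) + 5·7^5 + 5·7^4 + 5·7^3 + 5·7^2 + 5·7 + 5|_7 = 5862841 ⇒ 5862840
(5) 5862840|_7 = 7^(7 + 1) + 5·7^5 + 5·7^4 + 5·7^3 + 5·7^2 + 5·7 + 4 ↦ 8^(8 + 1) + 5·8^5 + 5·8^4 + 5·8^3 + 5·8^2 + 5·8 + 4|_8 = 134404972 ⇒ 134404971
(6) 134404971|_8 = 8^(8 + 1) + 5·8^5 + 5·8^4 + 5·8^3 + 5·8^2 + 5·8 + 3 ↦ 9^(9 + 1) + 5·9^5 + 5·9^4 + 5·9^3 + 5·9^2 + 5·9 + 3|_9 = 3487116549 ⇒ 3487116548
(7) 3487116548|_9 = 9^(9 + 1) + 5·9^5 + 5·9^4 + 5·9^3 + 5·9^2 + 5·9 + 2 ↦ 10^(10 + 1) + 5·10^5 + 5·10^4 + 5·10^3 + 5·10^2 + 5·10 + 2|_10 = 100000555552 ⇒ 100000555551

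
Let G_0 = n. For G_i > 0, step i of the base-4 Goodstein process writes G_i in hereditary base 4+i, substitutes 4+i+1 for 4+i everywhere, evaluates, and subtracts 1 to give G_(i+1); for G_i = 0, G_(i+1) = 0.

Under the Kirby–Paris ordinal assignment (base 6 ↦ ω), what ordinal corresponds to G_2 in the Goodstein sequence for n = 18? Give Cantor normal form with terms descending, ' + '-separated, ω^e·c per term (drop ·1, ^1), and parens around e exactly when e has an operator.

ω^2

18 —HB4→ 4^2 + 2 —bump→ 5^2 + 2 = 27 —(−1)→ 26
26 —HB5→ 5^2 + 1 —bump→ 6^2 + 1 = 37 —(−1)→ 36
36 —HB6→ 6^2 —bump→ 7^2 = 49 —(−1)→ 48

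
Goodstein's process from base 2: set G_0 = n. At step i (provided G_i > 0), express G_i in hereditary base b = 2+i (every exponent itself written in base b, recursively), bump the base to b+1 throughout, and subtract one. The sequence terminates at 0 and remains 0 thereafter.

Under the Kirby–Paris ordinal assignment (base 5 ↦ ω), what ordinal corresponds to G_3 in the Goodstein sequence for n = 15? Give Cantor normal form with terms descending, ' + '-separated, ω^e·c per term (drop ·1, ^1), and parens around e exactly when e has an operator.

ω^(ω + 1) + ω^ω + 2

G_0=15  [base 2] 2^(2 + 1) + 2^2 + 2 + 1  →[2↦3]→  3^(3 + 1) + 3^3 + 3 + 1 = 112  −1 ⇒ G_1=111
G_1=111  [base 3] 3^(3 + 1) + 3^3 + 3  →[3↦4]→  4^(4 + 1) + 4^4 + 4 = 1284  −1 ⇒ G_2=1283
G_2=1283  [base 4] 4^(4 + 1) + 4^4 + 3  →[4↦5]→  5^(5 + 1) + 5^5 + 3 = 18753  −1 ⇒ G_3=18752
G_3=18752  [base 5] 5^(5 + 1) + 5^5 + 2  →[5↦6]→  6^(6 + 1) + 6^6 + 2 = 326594  −1 ⇒ G_4=326593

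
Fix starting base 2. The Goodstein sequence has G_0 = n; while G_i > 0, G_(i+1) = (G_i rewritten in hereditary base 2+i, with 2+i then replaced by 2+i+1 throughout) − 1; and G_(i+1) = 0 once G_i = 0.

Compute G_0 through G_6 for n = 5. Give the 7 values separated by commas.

step 0: 5 = 2^2 + 1; sub 3 for 2: 3^3 + 1; = 28; G_1 = 28−1 = 27
step 1: 27 = 3^3; sub 4 for 3: 4^4; = 256; G_2 = 256−1 = 255
step 2: 255 = 3·4^3 + 3·4^2 + 3·4 + 3; sub 5 for 4: 3·5^3 + 3·5^2 + 3·5 + 3; = 468; G_3 = 468−1 = 467
step 3: 467 = 3·5^3 + 3·5^2 + 3·5 + 2; sub 6 for 5: 3·6^3 + 3·6^2 + 3·6 + 2; = 776; G_4 = 776−1 = 775
step 4: 775 = 3·6^3 + 3·6^2 + 3·6 + 1; sub 7 for 6: 3·7^3 + 3·7^2 + 3·7 + 1; = 1198; G_5 = 1198−1 = 1197
step 5: 1197 = 3·7^3 + 3·7^2 + 3·7; sub 8 for 7: 3·8^3 + 3·8^2 + 3·8; = 1752; G_6 = 1752−1 = 1751

5, 27, 255, 467, 775, 1197, 1751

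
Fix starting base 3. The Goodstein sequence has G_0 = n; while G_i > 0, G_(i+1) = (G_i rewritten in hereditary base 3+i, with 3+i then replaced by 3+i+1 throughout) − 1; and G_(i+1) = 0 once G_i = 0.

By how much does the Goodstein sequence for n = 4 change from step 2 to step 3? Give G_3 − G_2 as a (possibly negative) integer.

-1

4 —HB3→ 3 + 1 —bump→ 4 + 1 = 5 —(−1)→ 4
4 —HB4→ 4 —bump→ 5 = 5 —(−1)→ 4
4 —HB5→ 4 —bump→ 4 = 4 —(−1)→ 3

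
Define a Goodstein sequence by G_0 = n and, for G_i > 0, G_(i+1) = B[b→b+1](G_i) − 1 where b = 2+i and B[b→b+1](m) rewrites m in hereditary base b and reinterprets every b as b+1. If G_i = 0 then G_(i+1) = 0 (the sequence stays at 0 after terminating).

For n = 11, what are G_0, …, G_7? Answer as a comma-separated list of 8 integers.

11, 84, 1027, 15627, 279937, 5764801, 134217727, 2749609302

G_0=11  [base 2] 2^(2 + 1) + 2 + 1  →[2↦3]→  3^(3 + 1) + 3 + 1 = 85  −1 ⇒ G_1=84
G_1=84  [base 3] 3^(3 + 1) + 3  →[3↦4]→  4^(4 + 1) + 4 = 1028  −1 ⇒ G_2=1027
G_2=1027  [base 4] 4^(4 + 1) + 3  →[4↦5]→  5^(5 + 1) + 3 = 15628  −1 ⇒ G_3=15627
G_3=15627  [base 5] 5^(5 + 1) + 2  →[5↦6]→  6^(6 + 1) + 2 = 279938  −1 ⇒ G_4=279937
G_4=279937  [base 6] 6^(6 + 1) + 1  →[6↦7]→  7^(7 + 1) + 1 = 5764802  −1 ⇒ G_5=5764801
G_5=5764801  [base 7] 7^(7 + 1)  →[7↦8]→  8^(8 + 1) = 134217728  −1 ⇒ G_6=134217727
G_6=134217727  [base 8] 7·8^8 + 7·8^7 + 7·8^6 + 7·8^5 + 7·8^4 + 7·8^3 + 7·8^2 + 7·8 + 7  →[8↦9]→  7·9^9 + 7·9^7 + 7·9^6 + 7·9^5 + 7·9^4 + 7·9^3 + 7·9^2 + 7·9 + 7 = 2749609303  −1 ⇒ G_7=2749609302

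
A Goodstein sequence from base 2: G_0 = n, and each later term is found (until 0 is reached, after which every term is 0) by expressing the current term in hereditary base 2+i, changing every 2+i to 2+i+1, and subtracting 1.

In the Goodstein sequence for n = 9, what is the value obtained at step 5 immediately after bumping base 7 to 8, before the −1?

step 0: 9 = 2^(2 + 1) + 1; sub 3 for 2: 3^(3 + 1) + 1; = 82; G_1 = 82−1 = 81
step 1: 81 = 3^(3 + 1); sub 4 for 3: 4^(4 + 1); = 1024; G_2 = 1024−1 = 1023
step 2: 1023 = 3·4^4 + 3·4^3 + 3·4^2 + 3·4 + 3; sub 5 for 4: 3·5^5 + 3·5^3 + 3·5^2 + 3·5 + 3; = 9843; G_3 = 9843−1 = 9842
step 3: 9842 = 3·5^5 + 3·5^3 + 3·5^2 + 3·5 + 2; sub 6 for 5: 3·6^6 + 3·6^3 + 3·6^2 + 3·6 + 2; = 140744; G_4 = 140744−1 = 140743
step 4: 140743 = 3·6^6 + 3·6^3 + 3·6^2 + 3·6 + 1; sub 7 for 6: 3·7^7 + 3·7^3 + 3·7^2 + 3·7 + 1; = 2471827; G_5 = 2471827−1 = 2471826
step 5: 2471826 = 3·7^7 + 3·7^3 + 3·7^2 + 3·7; sub 8 for 7: 3·8^8 + 3·8^3 + 3·8^2 + 3·8; = 50333400; G_6 = 50333400−1 = 50333399

50333400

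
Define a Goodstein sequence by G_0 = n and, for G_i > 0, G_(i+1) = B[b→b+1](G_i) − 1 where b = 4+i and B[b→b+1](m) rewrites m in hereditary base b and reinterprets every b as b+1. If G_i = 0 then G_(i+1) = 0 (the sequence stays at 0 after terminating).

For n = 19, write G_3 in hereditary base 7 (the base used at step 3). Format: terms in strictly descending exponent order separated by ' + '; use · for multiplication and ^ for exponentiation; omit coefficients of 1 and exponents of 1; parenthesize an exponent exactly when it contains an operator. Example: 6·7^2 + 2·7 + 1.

7^2

base 4: 19 = 4^2 + 3; at 5: 5^2 + 3 = 28; next = 27
base 5: 27 = 5^2 + 2; at 6: 6^2 + 2 = 38; next = 37
base 6: 37 = 6^2 + 1; at 7: 7^2 + 1 = 50; next = 49
base 7: 49 = 7^2; at 8: 8^2 = 64; next = 63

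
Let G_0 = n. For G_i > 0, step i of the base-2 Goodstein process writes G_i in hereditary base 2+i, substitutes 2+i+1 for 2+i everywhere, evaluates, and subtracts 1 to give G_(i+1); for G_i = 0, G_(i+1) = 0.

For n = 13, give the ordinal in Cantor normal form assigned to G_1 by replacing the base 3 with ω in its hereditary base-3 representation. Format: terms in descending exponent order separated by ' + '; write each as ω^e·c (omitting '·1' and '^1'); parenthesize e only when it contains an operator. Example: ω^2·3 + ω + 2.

ω^(ω + 1) + ω^ω

(0) 13|_2 = 2^(2 + 1) + 2^2 + 1 ↦ 3^(3 + 1) + 3^3 + 1|_3 = 109 ⇒ 108
(1) 108|_3 = 3^(3 + 1) + 3^3 ↦ 4^(4 + 1) + 4^4|_4 = 1280 ⇒ 1279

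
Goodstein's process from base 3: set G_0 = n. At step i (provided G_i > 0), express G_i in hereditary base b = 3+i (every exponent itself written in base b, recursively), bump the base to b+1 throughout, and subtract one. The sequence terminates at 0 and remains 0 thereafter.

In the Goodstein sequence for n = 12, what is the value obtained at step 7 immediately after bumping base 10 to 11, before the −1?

82

step 0: 12 = 3^2 + 3; sub 4 for 3: 4^2 + 4; = 20; G_1 = 20−1 = 19
step 1: 19 = 4^2 + 3; sub 5 for 4: 5^2 + 3; = 28; G_2 = 28−1 = 27
step 2: 27 = 5^2 + 2; sub 6 for 5: 6^2 + 2; = 38; G_3 = 38−1 = 37
step 3: 37 = 6^2 + 1; sub 7 for 6: 7^2 + 1; = 50; G_4 = 50−1 = 49
step 4: 49 = 7^2; sub 8 for 7: 8^2; = 64; G_5 = 64−1 = 63
step 5: 63 = 7·8 + 7; sub 9 for 8: 7·9 + 7; = 70; G_6 = 70−1 = 69
step 6: 69 = 7·9 + 6; sub 10 for 9: 7·10 + 6; = 76; G_7 = 76−1 = 75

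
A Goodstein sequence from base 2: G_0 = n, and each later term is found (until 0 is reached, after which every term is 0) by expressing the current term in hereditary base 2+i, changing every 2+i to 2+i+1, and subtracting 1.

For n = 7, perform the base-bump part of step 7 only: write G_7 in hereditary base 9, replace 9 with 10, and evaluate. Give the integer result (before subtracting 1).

base 2: 7 = 2^2 + 2 + 1; at 3: 3^3 + 3 + 1 = 31; next = 30
base 3: 30 = 3^3 + 3; at 4: 4^4 + 4 = 260; next = 259
base 4: 259 = 4^4 + 3; at 5: 5^5 + 3 = 3128; next = 3127
base 5: 3127 = 5^5 + 2; at 6: 6^6 + 2 = 46658; next = 46657
base 6: 46657 = 6^6 + 1; at 7: 7^7 + 1 = 823544; next = 823543
base 7: 823543 = 7^7; at 8: 8^8 = 16777216; next = 16777215
base 8: 16777215 = 7·8^7 + 7·8^6 + 7·8^5 + 7·8^4 + 7·8^3 + 7·8^2 + 7·8 + 7; at 9: 7·9^7 + 7·9^6 + 7·9^5 + 7·9^4 + 7·9^3 + 7·9^2 + 7·9 + 7 = 37665880; next = 37665879
base 9: 37665879 = 7·9^7 + 7·9^6 + 7·9^5 + 7·9^4 + 7·9^3 + 7·9^2 + 7·9 + 6; at 10: 7·10^7 + 7·10^6 + 7·10^5 + 7·10^4 + 7·10^3 + 7·10^2 + 7·10 + 6 = 77777776; next = 77777775

77777776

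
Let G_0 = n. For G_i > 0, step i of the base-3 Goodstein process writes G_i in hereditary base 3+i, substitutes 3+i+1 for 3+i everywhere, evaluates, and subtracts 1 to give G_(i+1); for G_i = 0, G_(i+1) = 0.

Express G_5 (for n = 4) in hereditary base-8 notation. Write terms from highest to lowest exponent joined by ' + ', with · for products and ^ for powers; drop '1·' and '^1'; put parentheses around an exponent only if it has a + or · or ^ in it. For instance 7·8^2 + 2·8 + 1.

G_0 = 4. HB_3(4) = 3 + 1. Bump = 5. G_1 = 4.
G_1 = 4. HB_4(4) = 4. Bump = 5. G_2 = 4.
G_2 = 4. HB_5(4) = 4. Bump = 4. G_3 = 3.
G_3 = 3. HB_6(3) = 3. Bump = 3. G_4 = 2.
G_4 = 2. HB_7(2) = 2. Bump = 2. G_5 = 1.
G_5 = 1. HB_8(1) = 1. Bump = 1. G_6 = 0.

1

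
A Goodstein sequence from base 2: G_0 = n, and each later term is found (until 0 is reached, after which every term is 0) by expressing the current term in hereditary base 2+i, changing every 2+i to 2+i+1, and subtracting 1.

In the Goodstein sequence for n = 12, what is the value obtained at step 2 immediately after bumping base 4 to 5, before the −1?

12 —HB2→ 2^(2 + 1) + 2^2 —bump→ 3^(3 + 1) + 3^3 = 108 —(−1)→ 107
107 —HB3→ 3^(3 + 1) + 2·3^2 + 2·3 + 2 —bump→ 4^(4 + 1) + 2·4^2 + 2·4 + 2 = 1066 —(−1)→ 1065
1065 —HB4→ 4^(4 + 1) + 2·4^2 + 2·4 + 1 —bump→ 5^(5 + 1) + 2·5^2 + 2·5 + 1 = 15686 —(−1)→ 15685

15686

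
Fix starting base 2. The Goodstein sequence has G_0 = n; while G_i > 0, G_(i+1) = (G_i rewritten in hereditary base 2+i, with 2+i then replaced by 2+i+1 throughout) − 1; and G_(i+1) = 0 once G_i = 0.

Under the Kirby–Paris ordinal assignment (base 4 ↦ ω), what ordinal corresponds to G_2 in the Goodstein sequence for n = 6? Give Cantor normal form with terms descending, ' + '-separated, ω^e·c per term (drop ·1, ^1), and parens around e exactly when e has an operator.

base 2: 6 = 2^2 + 2; at 3: 3^3 + 3 = 30; next = 29
base 3: 29 = 3^3 + 2; at 4: 4^4 + 2 = 258; next = 257

ω^ω + 1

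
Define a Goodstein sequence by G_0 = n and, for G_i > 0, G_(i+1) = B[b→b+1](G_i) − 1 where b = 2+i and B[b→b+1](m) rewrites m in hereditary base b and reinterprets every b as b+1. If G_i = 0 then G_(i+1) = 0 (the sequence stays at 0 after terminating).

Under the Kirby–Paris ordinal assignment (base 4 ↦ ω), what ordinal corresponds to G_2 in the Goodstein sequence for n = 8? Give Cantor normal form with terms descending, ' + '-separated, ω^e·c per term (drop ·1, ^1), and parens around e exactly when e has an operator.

[0] 8 ≡ 2^(2 + 1) (base 2). Lift 3: 81. −1: 80.
[1] 80 ≡ 2·3^3 + 2·3^2 + 2·3 + 2 (base 3). Lift 4: 554. −1: 553.
[2] 553 ≡ 2·4^4 + 2·4^2 + 2·4 + 1 (base 4). Lift 5: 6311. −1: 6310.

ω^ω·2 + ω^2·2 + ω·2 + 1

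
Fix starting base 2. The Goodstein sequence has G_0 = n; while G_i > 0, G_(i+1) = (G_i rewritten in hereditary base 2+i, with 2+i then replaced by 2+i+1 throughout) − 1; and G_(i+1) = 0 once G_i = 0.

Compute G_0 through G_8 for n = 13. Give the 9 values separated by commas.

13, 108, 1279, 16092, 280711, 5765998, 134219479, 3486786855, 100000003325

(0) 13|_2 = 2^(2 + 1) + 2^2 + 1 ↦ 3^(3 + 1) + 3^3 + 1|_3 = 109 ⇒ 108
(1) 108|_3 = 3^(3 + 1) + 3^3 ↦ 4^(4 + 1) + 4^4|_4 = 1280 ⇒ 1279
(2) 1279|_4 = 4^(4 + 1) + 3·4^3 + 3·4^2 + 3·4 + 3 ↦ 5^(5 + 1) + 3·5^3 + 3·5^2 + 3·5 + 3|_5 = 16093 ⇒ 16092
(3) 16092|_5 = 5^(5 + 1) + 3·5^3 + 3·5^2 + 3·5 + 2 ↦ 6^(6 + 1) + 3·6^3 + 3·6^2 + 3·6 + 2|_6 = 280712 ⇒ 280711
(4) 280711|_6 = 6^(6 + 1) + 3·6^3 + 3·6^2 + 3·6 + 1 ↦ 7^(7 + 1) + 3·7^3 + 3·7^2 + 3·7 + 1|_7 = 5765999 ⇒ 5765998
(5) 5765998|_7 = 7^(7 + 1) + 3·7^3 + 3·7^2 + 3·7 ↦ 8^(8 + 1) + 3·8^3 + 3·8^2 + 3·8|_8 = 134219480 ⇒ 134219479
(6) 134219479|_8 = 8^(8 + 1) + 3·8^3 + 3·8^2 + 2·8 + 7 ↦ 9^(9 + 1) + 3·9^3 + 3·9^2 + 2·9 + 7|_9 = 3486786856 ⇒ 3486786855
(7) 3486786855|_9 = 9^(9 + 1) + 3·9^3 + 3·9^2 + 2·9 + 6 ↦ 10^(10 + 1) + 3·10^3 + 3·10^2 + 2·10 + 6|_10 = 100000003326 ⇒ 100000003325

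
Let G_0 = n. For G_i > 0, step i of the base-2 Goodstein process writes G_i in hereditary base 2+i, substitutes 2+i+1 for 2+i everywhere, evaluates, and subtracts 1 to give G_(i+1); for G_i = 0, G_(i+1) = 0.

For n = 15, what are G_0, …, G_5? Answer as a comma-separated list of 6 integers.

15, 111, 1283, 18752, 326593, 6588344

step 0: 15 = 2^(2 + 1) + 2^2 + 2 + 1; sub 3 for 2: 3^(3 + 1) + 3^3 + 3 + 1; = 112; G_1 = 112−1 = 111
step 1: 111 = 3^(3 + 1) + 3^3 + 3; sub 4 for 3: 4^(4 + 1) + 4^4 + 4; = 1284; G_2 = 1284−1 = 1283
step 2: 1283 = 4^(4 + 1) + 4^4 + 3; sub 5 for 4: 5^(5 + 1) + 5^5 + 3; = 18753; G_3 = 18753−1 = 18752
step 3: 18752 = 5^(5 + 1) + 5^5 + 2; sub 6 for 5: 6^(6 + 1) + 6^6 + 2; = 326594; G_4 = 326594−1 = 326593
step 4: 326593 = 6^(6 + 1) + 6^6 + 1; sub 7 for 6: 7^(7 + 1) + 7^7 + 1; = 6588345; G_5 = 6588345−1 = 6588344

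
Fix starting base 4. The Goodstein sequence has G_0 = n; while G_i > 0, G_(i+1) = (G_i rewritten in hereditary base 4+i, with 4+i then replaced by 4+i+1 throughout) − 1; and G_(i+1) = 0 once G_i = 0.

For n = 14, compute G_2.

[0] 14 ≡ 3·4 + 2 (base 4). Lift 5: 17. −1: 16.
[1] 16 ≡ 3·5 + 1 (base 5). Lift 6: 19. −1: 18.

18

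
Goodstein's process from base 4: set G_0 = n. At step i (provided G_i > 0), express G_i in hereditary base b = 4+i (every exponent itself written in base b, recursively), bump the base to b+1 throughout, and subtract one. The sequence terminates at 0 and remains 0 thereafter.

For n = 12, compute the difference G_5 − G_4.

1

(0) 12|_4 = 3·4 ↦ 3·5|_5 = 15 ⇒ 14
(1) 14|_5 = 2·5 + 4 ↦ 2·6 + 4|_6 = 16 ⇒ 15
(2) 15|_6 = 2·6 + 3 ↦ 2·7 + 3|_7 = 17 ⇒ 16
(3) 16|_7 = 2·7 + 2 ↦ 2·8 + 2|_8 = 18 ⇒ 17
(4) 17|_8 = 2·8 + 1 ↦ 2·9 + 1|_9 = 19 ⇒ 18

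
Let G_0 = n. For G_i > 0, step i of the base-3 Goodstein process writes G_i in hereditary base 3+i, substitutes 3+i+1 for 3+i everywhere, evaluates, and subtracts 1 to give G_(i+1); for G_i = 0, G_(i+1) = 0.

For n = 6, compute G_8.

[0] 6 ≡ 2·3 (base 3). Lift 4: 8. −1: 7.
[1] 7 ≡ 4 + 3 (base 4). Lift 5: 8. −1: 7.
[2] 7 ≡ 5 + 2 (base 5). Lift 6: 8. −1: 7.
[3] 7 ≡ 6 + 1 (base 6). Lift 7: 8. −1: 7.
[4] 7 ≡ 7 (base 7). Lift 8: 8. −1: 7.
[5] 7 ≡ 7 (base 8). Lift 9: 7. −1: 6.
[6] 6 ≡ 6 (base 9). Lift 10: 6. −1: 5.
[7] 5 ≡ 5 (base 10). Lift 11: 5. −1: 4.

4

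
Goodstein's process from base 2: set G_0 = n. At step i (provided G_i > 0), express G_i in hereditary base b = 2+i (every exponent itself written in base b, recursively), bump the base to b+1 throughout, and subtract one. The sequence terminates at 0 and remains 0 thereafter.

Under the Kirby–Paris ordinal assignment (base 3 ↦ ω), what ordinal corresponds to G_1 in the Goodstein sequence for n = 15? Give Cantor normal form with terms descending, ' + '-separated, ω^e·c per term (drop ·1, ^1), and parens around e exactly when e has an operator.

ω^(ω + 1) + ω^ω + ω

15 —HB2→ 2^(2 + 1) + 2^2 + 2 + 1 —bump→ 3^(3 + 1) + 3^3 + 3 + 1 = 112 —(−1)→ 111
111 —HB3→ 3^(3 + 1) + 3^3 + 3 —bump→ 4^(4 + 1) + 4^4 + 4 = 1284 —(−1)→ 1283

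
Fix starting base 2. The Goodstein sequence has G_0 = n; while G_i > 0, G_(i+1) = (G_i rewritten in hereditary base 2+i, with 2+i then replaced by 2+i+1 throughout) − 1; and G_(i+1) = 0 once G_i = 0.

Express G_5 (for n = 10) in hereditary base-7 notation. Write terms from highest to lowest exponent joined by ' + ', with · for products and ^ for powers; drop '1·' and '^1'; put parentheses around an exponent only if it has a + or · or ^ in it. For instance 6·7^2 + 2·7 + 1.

G_0 = 10. HB_2(10) = 2^(2 + 1) + 2. Bump = 84. G_1 = 83.
G_1 = 83. HB_3(83) = 3^(3 + 1) + 2. Bump = 1026. G_2 = 1025.
G_2 = 1025. HB_4(1025) = 4^(4 + 1) + 1. Bump = 15626. G_3 = 15625.
G_3 = 15625. HB_5(15625) = 5^(5 + 1). Bump = 279936. G_4 = 279935.
G_4 = 279935. HB_6(279935) = 5·6^6 + 5·6^5 + 5·6^4 + 5·6^3 + 5·6^2 + 5·6 + 5. Bump = 4215755. G_5 = 4215754.
G_5 = 4215754. HB_7(4215754) = 5·7^7 + 5·7^5 + 5·7^4 + 5·7^3 + 5·7^2 + 5·7 + 4. Bump = 84073324. G_6 = 84073323.

5·7^7 + 5·7^5 + 5·7^4 + 5·7^3 + 5·7^2 + 5·7 + 4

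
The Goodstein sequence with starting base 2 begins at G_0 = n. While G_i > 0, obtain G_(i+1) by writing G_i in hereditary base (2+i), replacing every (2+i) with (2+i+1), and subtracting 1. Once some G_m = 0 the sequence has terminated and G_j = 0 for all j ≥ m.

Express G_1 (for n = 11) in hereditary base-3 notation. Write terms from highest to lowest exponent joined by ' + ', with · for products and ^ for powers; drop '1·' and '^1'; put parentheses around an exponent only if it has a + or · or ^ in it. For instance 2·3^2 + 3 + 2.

step 0: 11 = 2^(2 + 1) + 2 + 1; sub 3 for 2: 3^(3 + 1) + 3 + 1; = 85; G_1 = 85−1 = 84
step 1: 84 = 3^(3 + 1) + 3; sub 4 for 3: 4^(4 + 1) + 4; = 1028; G_2 = 1028−1 = 1027

3^(3 + 1) + 3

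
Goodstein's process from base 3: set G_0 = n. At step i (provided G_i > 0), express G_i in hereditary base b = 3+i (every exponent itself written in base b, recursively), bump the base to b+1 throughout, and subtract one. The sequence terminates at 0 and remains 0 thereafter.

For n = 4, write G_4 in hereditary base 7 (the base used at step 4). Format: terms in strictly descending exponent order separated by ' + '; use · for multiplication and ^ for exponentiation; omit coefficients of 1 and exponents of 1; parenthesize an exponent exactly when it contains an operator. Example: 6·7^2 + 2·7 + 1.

4 —HB3→ 3 + 1 —bump→ 4 + 1 = 5 —(−1)→ 4
4 —HB4→ 4 —bump→ 5 = 5 —(−1)→ 4
4 —HB5→ 4 —bump→ 4 = 4 —(−1)→ 3
3 —HB6→ 3 —bump→ 3 = 3 —(−1)→ 2
2 —HB7→ 2 —bump→ 2 = 2 —(−1)→ 1

2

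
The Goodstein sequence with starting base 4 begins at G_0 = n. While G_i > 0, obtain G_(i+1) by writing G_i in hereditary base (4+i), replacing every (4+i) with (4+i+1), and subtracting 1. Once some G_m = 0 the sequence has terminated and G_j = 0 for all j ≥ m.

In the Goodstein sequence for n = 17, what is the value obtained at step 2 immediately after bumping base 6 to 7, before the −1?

40

17 —HB4→ 4^2 + 1 —bump→ 5^2 + 1 = 26 —(−1)→ 25
25 —HB5→ 5^2 —bump→ 6^2 = 36 —(−1)→ 35
35 —HB6→ 5·6 + 5 —bump→ 5·7 + 5 = 40 —(−1)→ 39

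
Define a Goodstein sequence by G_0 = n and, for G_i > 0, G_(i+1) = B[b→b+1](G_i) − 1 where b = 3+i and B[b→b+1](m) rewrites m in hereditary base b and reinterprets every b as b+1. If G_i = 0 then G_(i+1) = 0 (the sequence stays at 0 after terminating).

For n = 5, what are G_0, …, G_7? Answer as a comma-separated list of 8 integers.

5, 5, 5, 5, 4, 3, 2, 1

G_0 = 5. HB_3(5) = 3 + 2. Bump = 6. G_1 = 5.
G_1 = 5. HB_4(5) = 4 + 1. Bump = 6. G_2 = 5.
G_2 = 5. HB_5(5) = 5. Bump = 6. G_3 = 5.
G_3 = 5. HB_6(5) = 5. Bump = 5. G_4 = 4.
G_4 = 4. HB_7(4) = 4. Bump = 4. G_5 = 3.
G_5 = 3. HB_8(3) = 3. Bump = 3. G_6 = 2.
G_6 = 2. HB_9(2) = 2. Bump = 2. G_7 = 1.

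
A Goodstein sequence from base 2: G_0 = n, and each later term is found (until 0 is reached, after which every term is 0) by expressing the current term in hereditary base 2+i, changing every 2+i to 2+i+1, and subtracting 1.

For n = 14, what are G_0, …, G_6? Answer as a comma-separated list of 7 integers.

G_0 = 14. HB_2(14) = 2^(2 + 1) + 2^2 + 2. Bump = 111. G_1 = 110.
G_1 = 110. HB_3(110) = 3^(3 + 1) + 3^3 + 2. Bump = 1282. G_2 = 1281.
G_2 = 1281. HB_4(1281) = 4^(4 + 1) + 4^4 + 1. Bump = 18751. G_3 = 18750.
G_3 = 18750. HB_5(18750) = 5^(5 + 1) + 5^5. Bump = 326592. G_4 = 326591.
G_4 = 326591. HB_6(326591) = 6^(6 + 1) + 5·6^5 + 5·6^4 + 5·6^3 + 5·6^2 + 5·6 + 5. Bump = 5862841. G_5 = 5862840.
G_5 = 5862840. HB_7(5862840) = 7^(7 + 1) + 5·7^5 + 5·7^4 + 5·7^3 + 5·7^2 + 5·7 + 4. Bump = 134404972. G_6 = 134404971.

14, 110, 1281, 18750, 326591, 5862840, 134404971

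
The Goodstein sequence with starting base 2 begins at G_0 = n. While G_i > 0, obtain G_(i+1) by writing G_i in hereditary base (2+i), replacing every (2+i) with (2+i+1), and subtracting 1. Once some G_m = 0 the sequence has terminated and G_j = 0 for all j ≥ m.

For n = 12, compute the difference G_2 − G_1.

958

i=0: 12 = 2^(2 + 1) + 2^2 (b=2); 2→3: 3^(3 + 1) + 3^3 = 108; 108−1 = 107
i=1: 107 = 3^(3 + 1) + 2·3^2 + 2·3 + 2 (b=3); 3→4: 4^(4 + 1) + 2·4^2 + 2·4 + 2 = 1066; 1066−1 = 1065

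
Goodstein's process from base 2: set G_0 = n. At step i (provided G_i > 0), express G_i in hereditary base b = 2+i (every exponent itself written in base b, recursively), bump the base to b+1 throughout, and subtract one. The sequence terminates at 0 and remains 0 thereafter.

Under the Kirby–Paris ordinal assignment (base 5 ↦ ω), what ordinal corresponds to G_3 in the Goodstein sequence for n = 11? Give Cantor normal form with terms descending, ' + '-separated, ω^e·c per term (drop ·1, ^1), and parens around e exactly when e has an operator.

base 2: 11 = 2^(2 + 1) + 2 + 1; at 3: 3^(3 + 1) + 3 + 1 = 85; next = 84
base 3: 84 = 3^(3 + 1) + 3; at 4: 4^(4 + 1) + 4 = 1028; next = 1027
base 4: 1027 = 4^(4 + 1) + 3; at 5: 5^(5 + 1) + 3 = 15628; next = 15627
base 5: 15627 = 5^(5 + 1) + 2; at 6: 6^(6 + 1) + 2 = 279938; next = 279937

ω^(ω + 1) + 2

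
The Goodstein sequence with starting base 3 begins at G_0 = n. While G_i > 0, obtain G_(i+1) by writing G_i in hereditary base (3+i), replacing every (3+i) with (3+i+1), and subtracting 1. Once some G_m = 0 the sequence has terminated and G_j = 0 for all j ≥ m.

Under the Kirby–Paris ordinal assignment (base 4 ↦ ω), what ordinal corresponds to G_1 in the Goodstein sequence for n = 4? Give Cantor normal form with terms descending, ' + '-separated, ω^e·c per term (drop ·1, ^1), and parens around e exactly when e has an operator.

ω

G_0 = 4. HB_3(4) = 3 + 1. Bump = 5. G_1 = 4.
G_1 = 4. HB_4(4) = 4. Bump = 5. G_2 = 4.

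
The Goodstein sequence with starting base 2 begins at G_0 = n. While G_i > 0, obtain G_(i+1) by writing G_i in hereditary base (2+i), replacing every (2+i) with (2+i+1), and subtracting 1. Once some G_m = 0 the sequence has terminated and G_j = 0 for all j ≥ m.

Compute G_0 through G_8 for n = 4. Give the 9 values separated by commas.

4, 26, 41, 60, 83, 109, 139, 173, 211

G_0 = 4. HB_2(4) = 2^2. Bump = 27. G_1 = 26.
G_1 = 26. HB_3(26) = 2·3^2 + 2·3 + 2. Bump = 42. G_2 = 41.
G_2 = 41. HB_4(41) = 2·4^2 + 2·4 + 1. Bump = 61. G_3 = 60.
G_3 = 60. HB_5(60) = 2·5^2 + 2·5. Bump = 84. G_4 = 83.
G_4 = 83. HB_6(83) = 2·6^2 + 6 + 5. Bump = 110. G_5 = 109.
G_5 = 109. HB_7(109) = 2·7^2 + 7 + 4. Bump = 140. G_6 = 139.
G_6 = 139. HB_8(139) = 2·8^2 + 8 + 3. Bump = 174. G_7 = 173.
G_7 = 173. HB_9(173) = 2·9^2 + 9 + 2. Bump = 212. G_8 = 211.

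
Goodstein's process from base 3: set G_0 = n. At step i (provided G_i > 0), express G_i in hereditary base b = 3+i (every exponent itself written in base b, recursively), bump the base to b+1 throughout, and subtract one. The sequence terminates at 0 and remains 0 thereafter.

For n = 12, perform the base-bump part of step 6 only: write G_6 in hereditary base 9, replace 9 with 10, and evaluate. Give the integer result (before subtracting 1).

76

12 —HB3→ 3^2 + 3 —bump→ 4^2 + 4 = 20 —(−1)→ 19
19 —HB4→ 4^2 + 3 —bump→ 5^2 + 3 = 28 —(−1)→ 27
27 —HB5→ 5^2 + 2 —bump→ 6^2 + 2 = 38 —(−1)→ 37
37 —HB6→ 6^2 + 1 —bump→ 7^2 + 1 = 50 —(−1)→ 49
49 —HB7→ 7^2 —bump→ 8^2 = 64 —(−1)→ 63
63 —HB8→ 7·8 + 7 —bump→ 7·9 + 7 = 70 —(−1)→ 69
69 —HB9→ 7·9 + 6 —bump→ 7·10 + 6 = 76 —(−1)→ 75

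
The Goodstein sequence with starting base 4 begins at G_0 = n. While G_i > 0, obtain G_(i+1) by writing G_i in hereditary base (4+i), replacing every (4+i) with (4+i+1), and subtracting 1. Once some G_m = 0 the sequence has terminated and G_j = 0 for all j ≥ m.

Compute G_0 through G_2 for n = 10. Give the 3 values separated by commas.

10, 11, 12

10 —HB4→ 2·4 + 2 —bump→ 2·5 + 2 = 12 —(−1)→ 11
11 —HB5→ 2·5 + 1 —bump→ 2·6 + 1 = 13 —(−1)→ 12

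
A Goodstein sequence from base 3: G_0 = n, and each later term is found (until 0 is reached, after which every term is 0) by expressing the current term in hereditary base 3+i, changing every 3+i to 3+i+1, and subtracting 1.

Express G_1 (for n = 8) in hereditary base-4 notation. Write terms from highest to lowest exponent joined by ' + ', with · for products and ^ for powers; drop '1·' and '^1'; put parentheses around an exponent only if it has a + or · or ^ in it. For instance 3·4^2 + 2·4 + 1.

G_0=8  [base 3] 2·3 + 2  →[3↦4]→  2·4 + 2 = 10  −1 ⇒ G_1=9
G_1=9  [base 4] 2·4 + 1  →[4↦5]→  2·5 + 1 = 11  −1 ⇒ G_2=10

2·4 + 1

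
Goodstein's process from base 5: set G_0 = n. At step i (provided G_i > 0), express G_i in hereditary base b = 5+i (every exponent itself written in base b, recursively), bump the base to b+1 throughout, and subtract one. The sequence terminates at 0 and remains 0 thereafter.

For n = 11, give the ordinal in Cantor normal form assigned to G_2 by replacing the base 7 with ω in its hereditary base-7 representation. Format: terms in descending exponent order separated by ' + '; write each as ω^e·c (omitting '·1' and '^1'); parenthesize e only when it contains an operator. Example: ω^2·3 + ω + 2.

ω + 6

base 5: 11 = 2·5 + 1; at 6: 2·6 + 1 = 13; next = 12
base 6: 12 = 2·6; at 7: 2·7 = 14; next = 13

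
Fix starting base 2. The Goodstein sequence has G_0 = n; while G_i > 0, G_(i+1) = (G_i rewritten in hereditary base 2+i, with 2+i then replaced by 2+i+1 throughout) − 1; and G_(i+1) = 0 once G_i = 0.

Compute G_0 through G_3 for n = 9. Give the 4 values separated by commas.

9, 81, 1023, 9842

base 2: 9 = 2^(2 + 1) + 1; at 3: 3^(3 + 1) + 1 = 82; next = 81
base 3: 81 = 3^(3 + 1); at 4: 4^(4 + 1) = 1024; next = 1023
base 4: 1023 = 3·4^4 + 3·4^3 + 3·4^2 + 3·4 + 3; at 5: 3·5^5 + 3·5^3 + 3·5^2 + 3·5 + 3 = 9843; next = 9842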